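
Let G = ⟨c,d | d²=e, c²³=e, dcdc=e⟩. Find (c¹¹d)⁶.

Compute successive powers of (c¹¹d), reducing at each step:
  (c¹¹d)²: (c¹¹d) · c¹¹ = d;   d · d = e
  (c¹¹d)³: e · c¹¹ = c¹¹;   (c¹¹) · d = c¹¹d
  (c¹¹d)⁴: (c¹¹d) · c¹¹ = d;   d · d = e
  (c¹¹d)⁵: e · c¹¹ = c¹¹;   (c¹¹) · d = c¹¹d
  (c¹¹d)⁶: (c¹¹d) · c¹¹ = d;   d · d = e

Answer: e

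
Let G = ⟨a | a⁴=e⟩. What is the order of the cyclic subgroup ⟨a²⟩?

|⟨a²⟩| equals the order of a². Compute successive powers until reaching e:
  (a²)¹ = a², (a²)² = e.
The smallest positive k with (a²)ᵏ = e is 2, so |⟨a²⟩| = 2.

Answer: 2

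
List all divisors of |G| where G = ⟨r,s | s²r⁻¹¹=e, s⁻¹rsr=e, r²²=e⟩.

|G| = 44 = 2² · 11. By Lagrange's theorem the order of any subgroup divides 44; the divisors of 44 are 1, 2, 4, 11, 22, 44.

Answer: 1, 2, 4, 11, 22, 44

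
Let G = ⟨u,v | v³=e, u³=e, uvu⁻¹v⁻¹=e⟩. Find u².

Compute successive powers of u, reducing at each step:
  u²: u · u = u²

Answer: u²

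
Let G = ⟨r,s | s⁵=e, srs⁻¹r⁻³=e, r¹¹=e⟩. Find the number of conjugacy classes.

The conjugacy classes (representative and size) are:
  [e] (size 1), [r³] (size 5), [r⁶] (size 5), [r⁷s] (size 11), [r⁹s²] (size 11), [r⁷s³] (size 11), [r⁷s⁴] (size 11).
Class equation: 1 + 5 + 5 + 11 + 11 + 11 + 11 = 55 = |G|. So G has 7 conjugacy classes.

Answer: 7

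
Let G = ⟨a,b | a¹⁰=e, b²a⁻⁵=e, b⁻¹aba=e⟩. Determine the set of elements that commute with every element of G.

An element z ∈ Z(G) iff z commutes with every generator.
For example a⁵ is central: (a⁵)·a = a⁶ = a·(a⁵); (a⁵)·b = b⁻¹ = b·(a⁵).
Whereas a ∉ Z(G) since a·b = ab ≠ a⁴b⁻¹ = b·a.
Checking each of the 20 elements this way gives Z(G) = {e, a⁵}, of order 2.

Answer: {e, a⁵}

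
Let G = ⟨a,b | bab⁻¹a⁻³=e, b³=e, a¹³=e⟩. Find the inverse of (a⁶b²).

The order of (a⁶b²) is 3 (smallest k with (a⁶b²)ᵏ = e), so (a⁶b²)⁻¹ = (a⁶b²)² = a⁸b.
Check: (a⁶b²) · (a⁸b) → (a⁶b²) · a⁸ = b²;   (b²) · b = e, giving e as required.

Answer: a⁸b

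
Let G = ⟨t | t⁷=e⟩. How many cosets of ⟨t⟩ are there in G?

First find ord(t) by computing successive powers:
  t¹ = t, t² = t², t³ = t³, t⁴ = t⁴, t⁵ = t⁵, t⁶ = t⁶, t⁷ = e.
So |⟨t⟩| = ord(t) = 7. With |G| = 7, by Lagrange [G : ⟨t⟩] = 7/7 = 1.

Answer: 1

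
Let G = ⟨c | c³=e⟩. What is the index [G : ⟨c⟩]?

First find ord(c) by computing successive powers:
  c¹ = c, c² = c², c³ = e.
So |⟨c⟩| = ord(c) = 3. With |G| = 3, by Lagrange [G : ⟨c⟩] = 3/3 = 1.

Answer: 1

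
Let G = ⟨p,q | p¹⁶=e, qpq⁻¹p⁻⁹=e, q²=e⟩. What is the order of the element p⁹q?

Compute successive powers until reaching e:
  (p⁹q)¹ = p⁹q, (p⁹q)² = p¹⁰, (p⁹q)³ = p³q, (p⁹q)⁴ = p⁴, (p⁹q)⁵ = p¹³q, (p⁹q)⁶ = p¹⁴, (p⁹q)⁷ = p⁷q, (p⁹q)⁸ = p⁸, (p⁹q)⁹ = pq, (p⁹q)¹⁰ = p², (p⁹q)¹¹ = p¹¹q, (p⁹q)¹² = p¹², (p⁹q)¹³ = p⁵q, (p⁹q)¹⁴ = p⁶, (p⁹q)¹⁵ = p¹⁵q, (p⁹q)¹⁶ = e.
The smallest positive k with (p⁹q)ᵏ = e is 16.

Answer: 16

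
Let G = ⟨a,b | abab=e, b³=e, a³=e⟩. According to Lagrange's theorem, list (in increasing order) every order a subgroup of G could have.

|G| = 12 = 2² · 3. By Lagrange's theorem the order of any subgroup divides 12; the divisors of 12 are 1, 2, 3, 4, 6, 12.

Answer: 1, 2, 3, 4, 6, 12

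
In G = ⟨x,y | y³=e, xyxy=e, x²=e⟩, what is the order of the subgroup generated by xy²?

|⟨xy²⟩| equals the order of xy². Compute successive powers until reaching e:
  (xy²)¹ = xy², (xy²)² = e.
The smallest positive k with (xy²)ᵏ = e is 2, so |⟨xy²⟩| = 2.

Answer: 2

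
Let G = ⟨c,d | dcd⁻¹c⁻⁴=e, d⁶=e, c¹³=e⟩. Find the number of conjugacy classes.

The conjugacy classes (representative and size) are:
  [e] (size 1), [c⁴] (size 6), [c¹¹] (size 6), [c⁷d] (size 13), [c⁸d²] (size 13), [c¹²d³] (size 13), [c⁵d⁴] (size 13), [c¹¹d⁵] (size 13).
Class equation: 1 + 6 + 6 + 13 + 13 + 13 + 13 + 13 = 78 = |G|. So G has 8 conjugacy classes.

Answer: 8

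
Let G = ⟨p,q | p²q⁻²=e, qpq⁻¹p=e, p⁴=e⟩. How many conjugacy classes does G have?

The conjugacy classes (representative and size) are:
  [e] (size 1), [p³] (size 2), [p²] (size 1), [q⁻¹] (size 2), [pq] (size 2).
Class equation: 1 + 2 + 1 + 2 + 2 = 8 = |G|. So G has 5 conjugacy classes.

Answer: 5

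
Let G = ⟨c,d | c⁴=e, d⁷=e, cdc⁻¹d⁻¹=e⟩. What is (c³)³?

Compute successive powers of (c³), reducing at each step:
  (c³)²: (c³) · c³ = c²
  (c³)³: (c²) · c³ = c

Answer: c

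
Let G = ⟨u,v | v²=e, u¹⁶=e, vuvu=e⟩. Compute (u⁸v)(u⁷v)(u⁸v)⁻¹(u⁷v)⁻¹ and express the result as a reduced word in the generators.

[(u⁸v), (u⁷v)] = (u⁸v)·(u⁷v)·(u⁸v)⁻¹·(u⁷v)⁻¹.
  (u⁸v) · (u⁷v) = u
  u · (u⁸v) = u⁹v
  (u⁹v) · (u⁷v) = u²

Answer: u²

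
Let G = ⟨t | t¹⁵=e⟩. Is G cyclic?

|G| = 15. The element t has order 15 (its powers give 15 distinct elements), so ⟨t⟩ = G and G is cyclic.

Answer: Yes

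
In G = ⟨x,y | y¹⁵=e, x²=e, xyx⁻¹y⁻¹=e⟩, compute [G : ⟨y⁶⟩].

First find ord(y⁶) by computing successive powers:
  (y⁶)¹ = y⁶, (y⁶)² = y¹², (y⁶)³ = y³, (y⁶)⁴ = y⁹, (y⁶)⁵ = e.
So |⟨y⁶⟩| = ord(y⁶) = 5. With |G| = 30, by Lagrange [G : ⟨y⁶⟩] = 30/5 = 6.

Answer: 6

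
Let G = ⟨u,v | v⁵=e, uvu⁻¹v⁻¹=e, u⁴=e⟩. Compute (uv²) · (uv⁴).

Compute (uv²) · (uv⁴) by multiplying left to right and reducing via the relations at each step:
  (uv²) · u = u²v²
  (u²v²) · v⁴ = u²v

Answer: u²v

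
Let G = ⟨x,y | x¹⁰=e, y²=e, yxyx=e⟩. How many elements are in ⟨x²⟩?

|⟨x²⟩| equals the order of x². Compute successive powers until reaching e:
  (x²)¹ = x², (x²)² = x⁴, (x²)³ = x⁶, (x²)⁴ = x⁸, (x²)⁵ = e.
The smallest positive k with (x²)ᵏ = e is 5, so |⟨x²⟩| = 5.

Answer: 5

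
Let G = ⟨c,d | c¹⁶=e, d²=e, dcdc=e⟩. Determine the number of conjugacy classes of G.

The conjugacy classes (representative and size) are:
  [e] (size 1), [c¹⁵] (size 2), [c²] (size 2), [c³] (size 2), [c¹²] (size 2), [c⁵] (size 2), [c⁶] (size 2), [c⁷] (size 2), [c⁸] (size 1), [c²d] (size 8), [c¹⁵d] (size 8).
Class equation: 1 + 2 + 2 + 2 + 2 + 2 + 2 + 2 + 1 + 8 + 8 = 32 = |G|. So G has 11 conjugacy classes.

Answer: 11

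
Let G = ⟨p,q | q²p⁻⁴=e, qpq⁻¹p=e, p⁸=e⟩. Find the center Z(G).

An element z ∈ Z(G) iff z commutes with every generator.
For example p⁴ is central: (p⁴)·p = p⁵ = p·(p⁴); (p⁴)·q = q⁻¹ = q·(p⁴).
Whereas p ∉ Z(G) since p·q = pq ≠ p³q⁻¹ = q·p.
Checking each of the 16 elements this way gives Z(G) = {e, p⁴}, of order 2.

Answer: {e, p⁴}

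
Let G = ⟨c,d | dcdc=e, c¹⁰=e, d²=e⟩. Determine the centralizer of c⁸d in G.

⟨c⁸d⟩ ⊆ C_G(c⁸d) since powers of c⁸d commute with c⁸d; so |C_G(c⁸d)| ≥ |⟨c⁸d⟩| = 2.
By orbit–stabilizer, |C_G(c⁸d)| = |G| / |conj. class of c⁸d| = 20 / 5 = 4.
The 4 elements commuting with c⁸d are {e, c⁵, c³d, c⁸d}.

Answer: {e, c⁵, c³d, c⁸d}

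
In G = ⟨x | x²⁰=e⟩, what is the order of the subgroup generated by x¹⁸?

|⟨x¹⁸⟩| equals the order of x¹⁸. Compute successive powers until reaching e:
  (x¹⁸)¹ = x¹⁸, (x¹⁸)² = x¹⁶, (x¹⁸)³ = x¹⁴, (x¹⁸)⁴ = x¹², (x¹⁸)⁵ = x¹⁰, (x¹⁸)⁶ = x⁸, (x¹⁸)⁷ = x⁶, (x¹⁸)⁸ = x⁴, (x¹⁸)⁹ = x², (x¹⁸)¹⁰ = e.
The smallest positive k with (x¹⁸)ᵏ = e is 10, so |⟨x¹⁸⟩| = 10.

Answer: 10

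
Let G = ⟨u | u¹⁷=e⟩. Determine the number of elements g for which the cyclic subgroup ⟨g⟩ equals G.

G is cyclic of order 17. An element generates G iff its order is 17, and a cyclic group of order 17 has exactly φ(17) = 16 such elements.

Answer: 16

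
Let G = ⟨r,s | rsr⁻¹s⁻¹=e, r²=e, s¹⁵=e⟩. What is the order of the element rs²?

Compute successive powers until reaching e:
  (rs²)¹ = rs², (rs²)² = s⁴, (rs²)³ = rs⁶, (rs²)⁴ = s⁸, (rs²)⁵ = rs¹⁰, (rs²)⁶ = s¹², (rs²)⁷ = rs¹⁴, (rs²)⁸ = s, (rs²)⁹ = rs³, (rs²)¹⁰ = s⁵, (rs²)¹¹ = rs⁷, (rs²)¹² = s⁹, (rs²)¹³ = rs¹¹, (rs²)¹⁴ = s¹³, (rs²)¹⁵ = r, (rs²)¹⁶ = s², (rs²)¹⁷ = rs⁴, (rs²)¹⁸ = s⁶, (rs²)¹⁹ = rs⁸, (rs²)²⁰ = s¹⁰, (rs²)²¹ = rs¹², (rs²)²² = s¹⁴, (rs²)²³ = rs, (rs²)²⁴ = s³, (rs²)²⁵ = rs⁵, (rs²)²⁶ = s⁷, (rs²)²⁷ = rs⁹, (rs²)²⁸ = s¹¹, (rs²)²⁹ = rs¹³, (rs²)³⁰ = e.
The smallest positive k with (rs²)ᵏ = e is 30.

Answer: 30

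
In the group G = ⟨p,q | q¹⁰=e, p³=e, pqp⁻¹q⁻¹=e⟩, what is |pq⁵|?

Compute successive powers until reaching e:
  (pq⁵)¹ = pq⁵, (pq⁵)² = p², (pq⁵)³ = q⁵, (pq⁵)⁴ = p, (pq⁵)⁵ = p²q⁵, (pq⁵)⁶ = e.
The smallest positive k with (pq⁵)ᵏ = e is 6.

Answer: 6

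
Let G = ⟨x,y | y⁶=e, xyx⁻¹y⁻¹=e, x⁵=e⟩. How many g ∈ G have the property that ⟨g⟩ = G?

G is cyclic of order 30. An element generates G iff its order is 30, and a cyclic group of order 30 has exactly φ(30) = 8 such elements.

Answer: 8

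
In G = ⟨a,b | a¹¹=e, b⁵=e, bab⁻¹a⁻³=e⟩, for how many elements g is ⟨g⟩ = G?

⟨g⟩ = G would require ord(g) = |G| = 55, but the maximum element order in G is 11 < 55. So G is not cyclic and no single element generates it: the count is 0.

Answer: 0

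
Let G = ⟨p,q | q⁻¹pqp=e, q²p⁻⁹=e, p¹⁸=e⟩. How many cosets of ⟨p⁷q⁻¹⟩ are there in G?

First find ord(p⁷q⁻¹) by computing successive powers:
  (p⁷q⁻¹)¹ = p⁷q⁻¹, (p⁷q⁻¹)² = p⁹, (p⁷q⁻¹)³ = p⁷q, (p⁷q⁻¹)⁴ = e.
So |⟨p⁷q⁻¹⟩| = ord(p⁷q⁻¹) = 4. With |G| = 36, by Lagrange [G : ⟨p⁷q⁻¹⟩] = 36/4 = 9.

Answer: 9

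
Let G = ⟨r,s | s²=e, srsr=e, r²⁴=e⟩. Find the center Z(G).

An element z ∈ Z(G) iff z commutes with every generator.
For example r¹² is central: (r¹²)·r = r¹³ = r·(r¹²); (r¹²)·s = r¹²s = s·(r¹²).
Whereas r ∉ Z(G) since r·s = rs ≠ r²³s = s·r.
Checking each of the 48 elements this way gives Z(G) = {e, r¹²}, of order 2.

Answer: {e, r¹²}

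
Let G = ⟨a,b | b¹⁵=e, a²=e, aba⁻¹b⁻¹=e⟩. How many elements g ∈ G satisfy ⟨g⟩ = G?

G is cyclic of order 30. An element generates G iff its order is 30, and a cyclic group of order 30 has exactly φ(30) = 8 such elements.

Answer: 8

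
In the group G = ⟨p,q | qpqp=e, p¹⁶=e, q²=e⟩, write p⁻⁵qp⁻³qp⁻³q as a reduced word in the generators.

Multiply left to right, reducing at each step:
  (p¹¹) · q = p¹¹q
  (p¹¹q) · p⁻³ = p¹⁴q
  (p¹⁴q) · q = p¹⁴
  (p¹⁴) · p⁻³ = p¹¹
  (p¹¹) · q = p¹¹q

Answer: p¹¹q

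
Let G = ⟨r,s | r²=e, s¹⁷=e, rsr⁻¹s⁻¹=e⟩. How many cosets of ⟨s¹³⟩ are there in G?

First find ord(s¹³) by computing successive powers:
  (s¹³)¹ = s¹³, (s¹³)² = s⁹, (s¹³)³ = s⁵, (s¹³)⁴ = s, (s¹³)⁵ = s¹⁴, (s¹³)⁶ = s¹⁰, (s¹³)⁷ = s⁶, (s¹³)⁸ = s², (s¹³)⁹ = s¹⁵, (s¹³)¹⁰ = s¹¹, (s¹³)¹¹ = s⁷, (s¹³)¹² = s³, (s¹³)¹³ = s¹⁶, (s¹³)¹⁴ = s¹², (s¹³)¹⁵ = s⁸, (s¹³)¹⁶ = s⁴, (s¹³)¹⁷ = e.
So |⟨s¹³⟩| = ord(s¹³) = 17. With |G| = 34, by Lagrange [G : ⟨s¹³⟩] = 34/17 = 2.

Answer: 2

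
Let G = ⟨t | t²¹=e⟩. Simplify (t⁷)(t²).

Compute (t⁷) · (t²) by multiplying left to right and reducing via the relations at each step:
  (t⁷) · t² = t⁹

Answer: t⁹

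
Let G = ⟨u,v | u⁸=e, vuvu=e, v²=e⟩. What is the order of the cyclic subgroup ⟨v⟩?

|⟨v⟩| equals the order of v. Compute successive powers until reaching e:
  v¹ = v, v² = e.
The smallest positive k with vᵏ = e is 2, so |⟨v⟩| = 2.

Answer: 2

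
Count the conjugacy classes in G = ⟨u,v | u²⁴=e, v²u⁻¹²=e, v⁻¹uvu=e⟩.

The conjugacy classes (representative and size) are:
  [e] (size 1), [u] (size 2), [u²] (size 2), [u³] (size 2), [u⁴] (size 2), [u⁵] (size 2), [u¹⁸] (size 2), [u⁷] (size 2), [u¹⁶] (size 2), [u¹⁵] (size 2), [u¹⁴] (size 2), [u¹³] (size 2), [u¹²] (size 1), [u⁶v] (size 12), [u⁵v⁻¹] (size 12).
Class equation: 1 + 2 + 2 + 2 + 2 + 2 + 2 + 2 + 2 + 2 + 2 + 2 + 1 + 12 + 12 = 48 = |G|. So G has 15 conjugacy classes.

Answer: 15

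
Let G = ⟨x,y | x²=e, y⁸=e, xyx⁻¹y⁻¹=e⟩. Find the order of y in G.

Compute successive powers until reaching e:
  y¹ = y, y² = y², y³ = y³, y⁴ = y⁴, y⁵ = y⁵, y⁶ = y⁶, y⁷ = y⁷, y⁸ = e.
The smallest positive k with yᵏ = e is 8.

Answer: 8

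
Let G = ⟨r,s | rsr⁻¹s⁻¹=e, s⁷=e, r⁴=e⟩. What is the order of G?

Enumerate words in the generators, reducing via the relations: the distinct elements are
  {e, r, s, rs, r², r³, s², s³, s⁴, s⁵, s⁶, rs², rs³, rs⁴, rs⁵, rs⁶, r²s, r³s, r²s², r²s³, r²s⁴, r²s⁵, r²s⁶, r³s², r³s³, r³s⁴, r³s⁵, r³s⁶}.
No further products give new elements, so |G| = 28.

Answer: 28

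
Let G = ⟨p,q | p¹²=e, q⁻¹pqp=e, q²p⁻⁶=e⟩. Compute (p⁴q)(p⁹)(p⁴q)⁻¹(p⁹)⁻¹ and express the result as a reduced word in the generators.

[(p⁴q), (p⁹)] = (p⁴q)·(p⁹)·(p⁴q)⁻¹·(p⁹)⁻¹.
  (p⁴q) · (p⁹) = pq⁻¹
  (pq⁻¹) · (p⁴q⁻¹) = p³
  (p³) · (p³) = p⁶

Answer: p⁶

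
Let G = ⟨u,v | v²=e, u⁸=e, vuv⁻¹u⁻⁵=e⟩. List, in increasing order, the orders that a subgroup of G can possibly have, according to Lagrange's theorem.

|G| = 16 = 2⁴. By Lagrange's theorem the order of any subgroup divides 16; the divisors of 16 are 1, 2, 4, 8, 16.

Answer: 1, 2, 4, 8, 16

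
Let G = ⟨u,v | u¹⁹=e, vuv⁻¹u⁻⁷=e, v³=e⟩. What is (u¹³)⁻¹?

The order of (u¹³) is 19 (smallest k with (u¹³)ᵏ = e), so (u¹³)⁻¹ = (u¹³)¹⁸ = u⁶.
Check: (u¹³) · (u⁶) → (u¹³) · u⁶ = e, giving e as required.

Answer: u⁶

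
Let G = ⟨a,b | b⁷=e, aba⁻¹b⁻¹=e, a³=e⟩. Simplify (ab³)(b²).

Compute (ab³) · (b²) by multiplying left to right and reducing via the relations at each step:
  (ab³) · b² = ab⁵

Answer: ab⁵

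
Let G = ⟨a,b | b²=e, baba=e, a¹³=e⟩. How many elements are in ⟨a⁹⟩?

|⟨a⁹⟩| equals the order of a⁹. Compute successive powers until reaching e:
  (a⁹)¹ = a⁹, (a⁹)² = a⁵, (a⁹)³ = a, (a⁹)⁴ = a¹⁰, (a⁹)⁵ = a⁶, (a⁹)⁶ = a², (a⁹)⁷ = a¹¹, (a⁹)⁸ = a⁷, (a⁹)⁹ = a³, (a⁹)¹⁰ = a¹², (a⁹)¹¹ = a⁸, (a⁹)¹² = a⁴, (a⁹)¹³ = e.
The smallest positive k with (a⁹)ᵏ = e is 13, so |⟨a⁹⟩| = 13.

Answer: 13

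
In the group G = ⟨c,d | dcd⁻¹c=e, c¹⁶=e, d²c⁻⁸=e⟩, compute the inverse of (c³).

The order of (c³) is 16 (smallest k with (c³)ᵏ = e), so (c³)⁻¹ = (c³)¹⁵ = c¹³.
Check: (c³) · (c¹³) → (c³) · c¹³ = e, giving e as required.

Answer: c¹³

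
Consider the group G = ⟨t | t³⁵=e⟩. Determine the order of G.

G is generated by a single element, so G is cyclic. The relator gives t³⁵ = e and no smaller power is forced to be e, so the 35 powers {e, t, t², t³, t⁴, t⁵, t⁶, t⁷, t⁸, t⁹, t²², t²³, t²¹, t²⁰, t²⁴, t²⁵, t²⁶, t²⁷, t²⁸, t²⁹, t³², t³³, t³¹, t³⁰, t³⁴, t¹², t¹³, t¹¹, t¹⁰, t¹⁴, t¹⁵, t¹⁶, t¹⁷, t¹⁸, t¹⁹} are distinct. Hence |G| = 35.

Answer: 35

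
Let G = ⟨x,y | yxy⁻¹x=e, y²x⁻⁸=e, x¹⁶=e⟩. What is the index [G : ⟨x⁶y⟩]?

First find ord(x⁶y) by computing successive powers:
  (x⁶y)¹ = x⁶y, (x⁶y)² = x⁸, (x⁶y)³ = x⁶y⁻¹, (x⁶y)⁴ = e.
So |⟨x⁶y⟩| = ord(x⁶y) = 4. With |G| = 32, by Lagrange [G : ⟨x⁶y⟩] = 32/4 = 8.

Answer: 8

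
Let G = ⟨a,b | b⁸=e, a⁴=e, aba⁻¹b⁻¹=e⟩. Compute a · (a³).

Compute a · (a³) by multiplying left to right and reducing via the relations at each step:
  a · a³ = e

Answer: e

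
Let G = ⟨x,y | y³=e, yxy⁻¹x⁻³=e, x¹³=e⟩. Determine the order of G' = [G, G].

G' = [G, G] is generated by all commutators. The generator-pair commutators are: [x, y] = x¹¹.
The subgroup they normally generate is {e, x, x², x³, x⁴, x⁵, x⁶, x⁷, x⁸, x⁹, x¹⁰, x¹¹, x¹²}, of order 13.
Check: |G/G'| = 39/13 = 3 is the order of the abelianisation.

Answer: 13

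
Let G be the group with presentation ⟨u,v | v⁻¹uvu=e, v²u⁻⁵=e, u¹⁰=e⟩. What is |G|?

Enumerate words in the generators, reducing via the relations: the distinct elements are
  {e, u, v, uv, u², u³, u⁴, u⁵, u⁶, u⁷, u⁸, u⁹, u²v, u³v, u⁴v, v⁻¹, uv⁻¹, u²v⁻¹, u³v⁻¹, u⁴v⁻¹}.
No further products give new elements, so |G| = 20.

Answer: 20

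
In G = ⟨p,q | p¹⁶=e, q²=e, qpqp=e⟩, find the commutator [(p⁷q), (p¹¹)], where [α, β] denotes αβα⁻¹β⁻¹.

[(p⁷q), (p¹¹)] = (p⁷q)·(p¹¹)·(p⁷q)⁻¹·(p¹¹)⁻¹.
  (p⁷q) · (p¹¹) = p¹²q
  (p¹²q) · (p⁷q) = p⁵
  (p⁵) · (p⁵) = p¹⁰

Answer: p¹⁰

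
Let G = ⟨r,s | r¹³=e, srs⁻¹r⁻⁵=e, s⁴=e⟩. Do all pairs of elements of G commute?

r·s = rs but s·r = r⁵s, so r·s ≠ s·r and G is not abelian.

Answer: No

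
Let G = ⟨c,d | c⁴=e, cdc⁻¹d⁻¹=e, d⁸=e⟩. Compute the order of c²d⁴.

Compute successive powers until reaching e:
  (c²d⁴)¹ = c²d⁴, (c²d⁴)² = e.
The smallest positive k with (c²d⁴)ᵏ = e is 2.

Answer: 2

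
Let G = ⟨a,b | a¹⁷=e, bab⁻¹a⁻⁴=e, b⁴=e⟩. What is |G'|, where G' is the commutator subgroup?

G' = [G, G] is generated by all commutators. The generator-pair commutators are: [a, b] = a¹⁴.
The subgroup they normally generate is {e, a, a², a³, a⁴, a⁵, a⁶, a⁷, a⁸, a⁹, a¹⁰, a¹¹, a¹², a¹³, a¹⁴, a¹⁵, a¹⁶}, of order 17.
Check: |G/G'| = 68/17 = 4 is the order of the abelianisation.

Answer: 17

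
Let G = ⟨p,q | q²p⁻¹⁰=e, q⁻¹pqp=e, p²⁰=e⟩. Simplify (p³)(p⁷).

Compute (p³) · (p⁷) by multiplying left to right and reducing via the relations at each step:
  (p³) · p⁷ = p¹⁰

Answer: p¹⁰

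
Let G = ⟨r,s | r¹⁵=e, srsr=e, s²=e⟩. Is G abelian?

r·s = rs but s·r = r¹⁴s, so r·s ≠ s·r and G is not abelian.

Answer: No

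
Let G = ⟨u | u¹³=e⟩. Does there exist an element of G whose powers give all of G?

|G| = 13. The element u has order 13 (its powers give 13 distinct elements), so ⟨u⟩ = G and G is cyclic.

Answer: Yes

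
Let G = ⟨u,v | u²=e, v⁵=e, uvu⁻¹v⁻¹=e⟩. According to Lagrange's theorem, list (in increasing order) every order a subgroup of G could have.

|G| = 10 = 2 · 5. By Lagrange's theorem the order of any subgroup divides 10; the divisors of 10 are 1, 2, 5, 10.

Answer: 1, 2, 5, 10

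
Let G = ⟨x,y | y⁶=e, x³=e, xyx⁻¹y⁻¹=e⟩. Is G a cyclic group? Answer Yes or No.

|G| = 18, but the maximum element order in G is 6 < 18. No single element generates all of G, so G is not cyclic.

Answer: No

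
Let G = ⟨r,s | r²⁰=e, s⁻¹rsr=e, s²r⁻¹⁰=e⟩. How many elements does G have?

Enumerate words in the generators, reducing via the relations: the distinct elements are
  {e, r, s, rs, r², r³, r⁴, r⁵, r⁶, r⁷, r⁸, r⁹, r²s, r³s, r¹², r¹³, r¹¹, r¹⁰, r¹⁴, r¹⁵, r¹⁶, r¹⁷, r¹⁸, r¹⁹, r⁴s, r⁵s, r⁶s, r⁷s, r⁸s, r⁹s, s⁻¹, rs⁻¹, r²s⁻¹, r³s⁻¹, r⁴s⁻¹, r⁵s⁻¹, r⁶s⁻¹, r⁷s⁻¹, r⁸s⁻¹, r⁹s⁻¹}.
No further products give new elements, so |G| = 40.

Answer: 40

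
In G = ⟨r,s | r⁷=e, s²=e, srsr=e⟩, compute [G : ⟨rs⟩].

First find ord(rs) by computing successive powers:
  (rs)¹ = rs, (rs)² = e.
So |⟨rs⟩| = ord(rs) = 2. With |G| = 14, by Lagrange [G : ⟨rs⟩] = 14/2 = 7.

Answer: 7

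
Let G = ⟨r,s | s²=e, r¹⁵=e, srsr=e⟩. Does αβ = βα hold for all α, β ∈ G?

r·s = rs but s·r = r¹⁴s, so r·s ≠ s·r and G is not abelian.

Answer: No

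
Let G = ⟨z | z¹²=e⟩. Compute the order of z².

Compute successive powers until reaching e:
  (z²)¹ = z², (z²)² = z⁴, (z²)³ = z⁶, (z²)⁴ = z⁸, (z²)⁵ = z¹⁰, (z²)⁶ = e.
The smallest positive k with (z²)ᵏ = e is 6.

Answer: 6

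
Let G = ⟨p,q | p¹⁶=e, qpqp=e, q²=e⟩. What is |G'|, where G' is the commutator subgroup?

G' = [G, G] is generated by all commutators. The generator-pair commutators are: [p, q] = p².
The subgroup they normally generate is {e, p², p⁴, p⁶, p⁸, p¹⁰, p¹², p¹⁴}, of order 8.
Check: |G/G'| = 32/8 = 4 is the order of the abelianisation.

Answer: 8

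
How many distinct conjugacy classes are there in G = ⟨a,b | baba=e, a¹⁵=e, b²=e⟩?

The conjugacy classes (representative and size) are:
  [e] (size 1), [a¹⁴] (size 2), [a²] (size 2), [a³] (size 2), [a⁴] (size 2), [a¹⁰] (size 2), [a⁹] (size 2), [a⁷] (size 2), [a¹³b] (size 15).
Class equation: 1 + 2 + 2 + 2 + 2 + 2 + 2 + 2 + 15 = 30 = |G|. So G has 9 conjugacy classes.

Answer: 9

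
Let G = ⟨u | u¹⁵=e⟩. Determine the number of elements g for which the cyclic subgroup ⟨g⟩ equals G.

G is cyclic of order 15. An element generates G iff its order is 15, and a cyclic group of order 15 has exactly φ(15) = 8 such elements.

Answer: 8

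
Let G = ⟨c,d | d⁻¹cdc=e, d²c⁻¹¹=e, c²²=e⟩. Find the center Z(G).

An element z ∈ Z(G) iff z commutes with every generator.
For example c¹¹ is central: (c¹¹)·c = c¹² = c·(c¹¹); (c¹¹)·d = d⁻¹ = d·(c¹¹).
Whereas c ∉ Z(G) since c·d = cd ≠ c¹⁰d⁻¹ = d·c.
Checking each of the 44 elements this way gives Z(G) = {e, c¹¹}, of order 2.

Answer: {e, c¹¹}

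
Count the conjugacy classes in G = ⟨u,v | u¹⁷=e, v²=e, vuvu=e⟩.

The conjugacy classes (representative and size) are:
  [e] (size 1), [u¹⁶] (size 2), [u²] (size 2), [u³] (size 2), [u¹³] (size 2), [u¹²] (size 2), [u⁶] (size 2), [u¹⁰] (size 2), [u⁹] (size 2), [u⁷v] (size 17).
Class equation: 1 + 2 + 2 + 2 + 2 + 2 + 2 + 2 + 2 + 17 = 34 = |G|. So G has 10 conjugacy classes.

Answer: 10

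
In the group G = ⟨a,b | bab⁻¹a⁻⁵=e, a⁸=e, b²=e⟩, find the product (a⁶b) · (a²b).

Compute (a⁶b) · (a²b) by multiplying left to right and reducing via the relations at each step:
  (a⁶b) · a² = b
  b · b = e

Answer: e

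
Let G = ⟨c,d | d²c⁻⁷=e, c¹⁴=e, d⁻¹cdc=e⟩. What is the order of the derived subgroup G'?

G' = [G, G] is generated by all commutators. The generator-pair commutators are: [c, d] = c².
The subgroup they normally generate is {e, c², c⁴, c⁶, c⁸, c¹⁰, c¹²}, of order 7.
Check: |G/G'| = 28/7 = 4 is the order of the abelianisation.

Answer: 7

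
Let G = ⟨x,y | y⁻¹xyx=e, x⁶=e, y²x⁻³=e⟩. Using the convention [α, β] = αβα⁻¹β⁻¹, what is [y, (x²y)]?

[y, (x²y)] = y·(x²y)·y⁻¹·(x²y)⁻¹.
  y · (x²y) = x
  x · (y⁻¹) = xy⁻¹
  (xy⁻¹) · (x²y⁻¹) = x²

Answer: x²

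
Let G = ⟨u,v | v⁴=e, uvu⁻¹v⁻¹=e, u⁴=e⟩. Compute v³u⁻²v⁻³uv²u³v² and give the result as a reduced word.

Multiply left to right, reducing at each step:
  (v³) · u⁻² = u²v³
  (u²v³) · v⁻³ = u²
  (u²) · u = u³
  (u³) · v² = u³v²
  (u³v²) · u³ = u²v²
  (u²v²) · v² = u²

Answer: u²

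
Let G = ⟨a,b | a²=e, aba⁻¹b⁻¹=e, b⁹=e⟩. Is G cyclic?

|G| = 18. The element ab has order 18 (its powers give 18 distinct elements), so ⟨ab⟩ = G and G is cyclic.

Answer: Yes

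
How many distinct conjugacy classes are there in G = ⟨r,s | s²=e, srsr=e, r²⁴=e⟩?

The conjugacy classes (representative and size) are:
  [e] (size 1), [r²³] (size 2), [r²] (size 2), [r³] (size 2), [r²⁰] (size 2), [r¹⁹] (size 2), [r⁶] (size 2), [r⁷] (size 2), [r⁸] (size 2), [r⁹] (size 2), [r¹⁴] (size 2), [r¹¹] (size 2), [r¹²] (size 1), [r⁴s] (size 12), [r⁵s] (size 12).
Class equation: 1 + 2 + 2 + 2 + 2 + 2 + 2 + 2 + 2 + 2 + 2 + 2 + 1 + 12 + 12 = 48 = |G|. So G has 15 conjugacy classes.

Answer: 15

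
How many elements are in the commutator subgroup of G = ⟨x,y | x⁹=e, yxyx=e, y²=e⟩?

G' = [G, G] is generated by all commutators. The generator-pair commutators are: [x, y] = x².
The subgroup they normally generate is {e, x, x², x³, x⁴, x⁵, x⁶, x⁷, x⁸}, of order 9.
Check: |G/G'| = 18/9 = 2 is the order of the abelianisation.

Answer: 9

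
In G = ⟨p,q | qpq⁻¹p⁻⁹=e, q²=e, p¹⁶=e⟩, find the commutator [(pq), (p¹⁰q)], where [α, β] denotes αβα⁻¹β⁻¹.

[(pq), (p¹⁰q)] = (pq)·(p¹⁰q)·(pq)⁻¹·(p¹⁰q)⁻¹.
  (pq) · (p¹⁰q) = p¹¹
  (p¹¹) · (p⁷q) = p²q
  (p²q) · (p⁶q) = p⁸

Answer: p⁸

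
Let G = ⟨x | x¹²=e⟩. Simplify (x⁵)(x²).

Compute (x⁵) · (x²) by multiplying left to right and reducing via the relations at each step:
  (x⁵) · x² = x⁷

Answer: x⁷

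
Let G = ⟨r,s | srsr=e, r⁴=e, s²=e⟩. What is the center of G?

An element z ∈ Z(G) iff z commutes with every generator.
For example r² is central: (r²)·r = r³ = r·(r²); (r²)·s = r²s = s·(r²).
Whereas r ∉ Z(G) since r·s = rs ≠ r³s = s·r.
Checking each of the 8 elements this way gives Z(G) = {e, r²}, of order 2.

Answer: {e, r²}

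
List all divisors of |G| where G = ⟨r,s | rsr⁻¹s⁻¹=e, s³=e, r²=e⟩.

|G| = 6 = 2 · 3. By Lagrange's theorem the order of any subgroup divides 6; the divisors of 6 are 1, 2, 3, 6.

Answer: 1, 2, 3, 6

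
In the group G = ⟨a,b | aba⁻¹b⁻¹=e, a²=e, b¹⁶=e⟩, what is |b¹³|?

Compute successive powers until reaching e:
  (b¹³)¹ = b¹³, (b¹³)² = b¹⁰, (b¹³)³ = b⁷, (b¹³)⁴ = b⁴, (b¹³)⁵ = b, (b¹³)⁶ = b¹⁴, (b¹³)⁷ = b¹¹, (b¹³)⁸ = b⁸, (b¹³)⁹ = b⁵, (b¹³)¹⁰ = b², (b¹³)¹¹ = b¹⁵, (b¹³)¹² = b¹², (b¹³)¹³ = b⁹, (b¹³)¹⁴ = b⁶, (b¹³)¹⁵ = b³, (b¹³)¹⁶ = e.
The smallest positive k with (b¹³)ᵏ = e is 16.

Answer: 16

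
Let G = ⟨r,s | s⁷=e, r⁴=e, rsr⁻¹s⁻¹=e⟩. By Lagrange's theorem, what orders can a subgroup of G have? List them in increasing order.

|G| = 28 = 2² · 7. By Lagrange's theorem the order of any subgroup divides 28; the divisors of 28 are 1, 2, 4, 7, 14, 28.

Answer: 1, 2, 4, 7, 14, 28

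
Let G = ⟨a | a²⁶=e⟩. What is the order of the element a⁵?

Compute successive powers until reaching e:
  (a⁵)¹ = a⁵, (a⁵)² = a¹⁰, (a⁵)³ = a¹⁵, (a⁵)⁴ = a²⁰, (a⁵)⁵ = a²⁵, (a⁵)⁶ = a⁴, (a⁵)⁷ = a⁹, (a⁵)⁸ = a¹⁴, (a⁵)⁹ = a¹⁹, (a⁵)¹⁰ = a²⁴, (a⁵)¹¹ = a³, (a⁵)¹² = a⁸, (a⁵)¹³ = a¹³, (a⁵)¹⁴ = a¹⁸, (a⁵)¹⁵ = a²³, (a⁵)¹⁶ = a², (a⁵)¹⁷ = a⁷, (a⁵)¹⁸ = a¹², (a⁵)¹⁹ = a¹⁷, (a⁵)²⁰ = a²², (a⁵)²¹ = a, (a⁵)²² = a⁶, (a⁵)²³ = a¹¹, (a⁵)²⁴ = a¹⁶, (a⁵)²⁵ = a²¹, (a⁵)²⁶ = e.
The smallest positive k with (a⁵)ᵏ = e is 26.

Answer: 26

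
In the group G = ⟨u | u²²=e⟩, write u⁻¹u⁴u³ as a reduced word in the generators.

Multiply left to right, reducing at each step:
  (u²¹) · u⁴ = u³
  (u³) · u³ = u⁶

Answer: u⁶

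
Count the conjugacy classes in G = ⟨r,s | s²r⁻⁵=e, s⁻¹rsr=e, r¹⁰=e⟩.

The conjugacy classes (representative and size) are:
  [e] (size 1), [r] (size 2), [r⁸] (size 2), [r⁷] (size 2), [r⁴] (size 2), [r⁵] (size 1), [r⁴s] (size 5), [r²s⁻¹] (size 5).
Class equation: 1 + 2 + 2 + 2 + 2 + 1 + 5 + 5 = 20 = |G|. So G has 8 conjugacy classes.

Answer: 8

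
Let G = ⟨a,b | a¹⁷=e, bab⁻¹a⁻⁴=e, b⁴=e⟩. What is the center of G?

An element z ∈ Z(G) iff z commutes with every generator.
For example e is central: e·a = a = a·e; e·b = b = b·e.
Whereas a ∉ Z(G) since a·b = ab ≠ a⁴b = b·a.
Checking each of the 68 elements this way gives Z(G) = {e}, of order 1.

Answer: {e}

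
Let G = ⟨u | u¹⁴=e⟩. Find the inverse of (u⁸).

The order of (u⁸) is 7 (smallest k with (u⁸)ᵏ = e), so (u⁸)⁻¹ = (u⁸)⁶ = u⁶.
Check: (u⁸) · (u⁶) → (u⁸) · u⁶ = e, giving e as required.

Answer: u⁶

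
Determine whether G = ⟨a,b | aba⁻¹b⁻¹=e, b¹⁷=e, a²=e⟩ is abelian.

Each pair of generators commutes: a·b = ab = b·a. Since the generators pairwise commute, every element of G commutes with every other, so G is abelian.

Answer: Yes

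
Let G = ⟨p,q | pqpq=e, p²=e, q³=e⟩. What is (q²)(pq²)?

Compute (q²) · (pq²) by multiplying left to right and reducing via the relations at each step:
  (q²) · p = pq
  (pq) · q² = p

Answer: p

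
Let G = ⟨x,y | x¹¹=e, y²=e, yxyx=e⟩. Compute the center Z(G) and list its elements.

An element z ∈ Z(G) iff z commutes with every generator.
For example e is central: e·x = x = x·e; e·y = y = y·e.
Whereas x ∉ Z(G) since x·y = xy ≠ x¹⁰y = y·x.
Checking each of the 22 elements this way gives Z(G) = {e}, of order 1.

Answer: {e}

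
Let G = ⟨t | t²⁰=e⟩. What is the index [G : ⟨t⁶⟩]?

First find ord(t⁶) by computing successive powers:
  (t⁶)¹ = t⁶, (t⁶)² = t¹², (t⁶)³ = t¹⁸, (t⁶)⁴ = t⁴, (t⁶)⁵ = t¹⁰, (t⁶)⁶ = t¹⁶, (t⁶)⁷ = t², (t⁶)⁸ = t⁸, (t⁶)⁹ = t¹⁴, (t⁶)¹⁰ = e.
So |⟨t⁶⟩| = ord(t⁶) = 10. With |G| = 20, by Lagrange [G : ⟨t⁶⟩] = 20/10 = 2.

Answer: 2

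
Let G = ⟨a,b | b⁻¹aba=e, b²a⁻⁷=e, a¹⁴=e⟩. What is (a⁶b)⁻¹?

The order of (a⁶b) is 4 (smallest k with (a⁶b)ᵏ = e), so (a⁶b)⁻¹ = (a⁶b)³ = a⁶b⁻¹.
Check: (a⁶b) · (a⁶b⁻¹) → (a⁶b) · a⁶ = b;   b · b⁻¹ = e, giving e as required.

Answer: a⁶b⁻¹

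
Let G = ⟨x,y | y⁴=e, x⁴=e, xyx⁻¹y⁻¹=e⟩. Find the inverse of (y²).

The order of (y²) is 2 (smallest k with (y²)ᵏ = e), so (y²)⁻¹ = (y²)¹ = y².
Check: (y²) · (y²) → (y²) · y² = e, giving e as required.

Answer: y²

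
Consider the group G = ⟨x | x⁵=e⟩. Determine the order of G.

G is generated by a single element, so G is cyclic. The relator gives x⁵ = e and no smaller power is forced to be e, so the 5 powers {e, x, x², x³, x⁴} are distinct. Hence |G| = 5.

Answer: 5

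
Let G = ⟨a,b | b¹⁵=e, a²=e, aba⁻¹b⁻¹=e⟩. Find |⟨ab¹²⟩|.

|⟨ab¹²⟩| equals the order of ab¹². Compute successive powers until reaching e:
  (ab¹²)¹ = ab¹², (ab¹²)² = b⁹, (ab¹²)³ = ab⁶, (ab¹²)⁴ = b³, (ab¹²)⁵ = a, (ab¹²)⁶ = b¹², (ab¹²)⁷ = ab⁹, (ab¹²)⁸ = b⁶, (ab¹²)⁹ = ab³, (ab¹²)¹⁰ = e.
The smallest positive k with (ab¹²)ᵏ = e is 10, so |⟨ab¹²⟩| = 10.

Answer: 10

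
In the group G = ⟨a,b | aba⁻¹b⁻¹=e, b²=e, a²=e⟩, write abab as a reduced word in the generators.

Multiply left to right, reducing at each step:
  a · b = ab
  (ab) · a = b
  b · b = e

Answer: e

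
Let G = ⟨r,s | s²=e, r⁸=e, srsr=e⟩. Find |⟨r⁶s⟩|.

|⟨r⁶s⟩| equals the order of r⁶s. Compute successive powers until reaching e:
  (r⁶s)¹ = r⁶s, (r⁶s)² = e.
The smallest positive k with (r⁶s)ᵏ = e is 2, so |⟨r⁶s⟩| = 2.

Answer: 2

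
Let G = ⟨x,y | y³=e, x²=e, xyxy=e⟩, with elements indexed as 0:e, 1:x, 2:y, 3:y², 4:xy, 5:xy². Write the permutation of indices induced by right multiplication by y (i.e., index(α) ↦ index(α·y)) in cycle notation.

(0 2 3)(1 4 5)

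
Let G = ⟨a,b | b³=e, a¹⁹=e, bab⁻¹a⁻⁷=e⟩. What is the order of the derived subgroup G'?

G' = [G, G] is generated by all commutators. The generator-pair commutators are: [a, b] = a¹³.
The subgroup they normally generate is {e, a, a², a³, a⁴, a⁵, a⁶, a⁷, a⁸, a⁹, a¹⁰, a¹¹, a¹², a¹³, a¹⁴, a¹⁵, a¹⁶, a¹⁷, a¹⁸}, of order 19.
Check: |G/G'| = 57/19 = 3 is the order of the abelianisation.

Answer: 19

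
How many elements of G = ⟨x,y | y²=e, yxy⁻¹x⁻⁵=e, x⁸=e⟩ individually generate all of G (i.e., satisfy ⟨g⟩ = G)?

⟨g⟩ = G would require ord(g) = |G| = 16, but the maximum element order in G is 8 < 16. So G is not cyclic and no single element generates it: the count is 0.

Answer: 0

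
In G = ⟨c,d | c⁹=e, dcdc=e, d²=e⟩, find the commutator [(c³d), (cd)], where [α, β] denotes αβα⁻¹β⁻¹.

[(c³d), (cd)] = (c³d)·(cd)·(c³d)⁻¹·(cd)⁻¹.
  (c³d) · (cd) = c²
  (c²) · (c³d) = c⁵d
  (c⁵d) · (cd) = c⁴

Answer: c⁴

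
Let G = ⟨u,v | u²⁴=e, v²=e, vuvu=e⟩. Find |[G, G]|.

G' = [G, G] is generated by all commutators. The generator-pair commutators are: [u, v] = u².
The subgroup they normally generate is {e, u², u⁴, u⁶, u⁸, u¹⁰, u¹², u¹⁴, u¹⁶, u¹⁸, u²⁰, u²²}, of order 12.
Check: |G/G'| = 48/12 = 4 is the order of the abelianisation.

Answer: 12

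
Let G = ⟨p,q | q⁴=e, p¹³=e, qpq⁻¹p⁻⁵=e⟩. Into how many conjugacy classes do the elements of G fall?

The conjugacy classes (representative and size) are:
  [e] (size 1), [p] (size 4), [p²] (size 4), [p⁹] (size 4), [p¹²q] (size 13), [p⁴q²] (size 13), [p¹²q³] (size 13).
Class equation: 1 + 4 + 4 + 4 + 13 + 13 + 13 = 52 = |G|. So G has 7 conjugacy classes.

Answer: 7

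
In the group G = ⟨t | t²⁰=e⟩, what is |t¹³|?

Compute successive powers until reaching e:
  (t¹³)¹ = t¹³, (t¹³)² = t⁶, (t¹³)³ = t¹⁹, (t¹³)⁴ = t¹², (t¹³)⁵ = t⁵, (t¹³)⁶ = t¹⁸, (t¹³)⁷ = t¹¹, (t¹³)⁸ = t⁴, (t¹³)⁹ = t¹⁷, (t¹³)¹⁰ = t¹⁰, (t¹³)¹¹ = t³, (t¹³)¹² = t¹⁶, (t¹³)¹³ = t⁹, (t¹³)¹⁴ = t², (t¹³)¹⁵ = t¹⁵, (t¹³)¹⁶ = t⁸, (t¹³)¹⁷ = t, (t¹³)¹⁸ = t¹⁴, (t¹³)¹⁹ = t⁷, (t¹³)²⁰ = e.
The smallest positive k with (t¹³)ᵏ = e is 20.

Answer: 20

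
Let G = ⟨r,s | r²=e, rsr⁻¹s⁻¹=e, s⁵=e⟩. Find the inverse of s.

The order of s is 5 (smallest k with sᵏ = e), so s⁻¹ = s⁴ = s⁴.
Check: s · (s⁴) → s · s⁴ = e, giving e as required.

Answer: s⁴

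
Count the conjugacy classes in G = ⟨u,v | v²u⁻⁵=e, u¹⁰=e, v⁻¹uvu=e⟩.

The conjugacy classes (representative and size) are:
  [e] (size 1), [u] (size 2), [u⁸] (size 2), [u⁷] (size 2), [u⁴] (size 2), [u⁵] (size 1), [u⁴v] (size 5), [u²v⁻¹] (size 5).
Class equation: 1 + 2 + 2 + 2 + 2 + 1 + 5 + 5 = 20 = |G|. So G has 8 conjugacy classes.

Answer: 8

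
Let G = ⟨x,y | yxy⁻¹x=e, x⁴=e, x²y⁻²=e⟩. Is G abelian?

x·y = xy but y·x = xy⁻¹, so x·y ≠ y·x and G is not abelian.

Answer: No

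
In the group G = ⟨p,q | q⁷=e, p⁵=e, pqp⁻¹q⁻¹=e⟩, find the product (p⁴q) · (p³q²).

Compute (p⁴q) · (p³q²) by multiplying left to right and reducing via the relations at each step:
  (p⁴q) · p³ = p²q
  (p²q) · q² = p²q³

Answer: p²q³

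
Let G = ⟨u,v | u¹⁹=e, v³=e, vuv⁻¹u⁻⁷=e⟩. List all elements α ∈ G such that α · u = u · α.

⟨u⟩ ⊆ C_G(u) since powers of u commute with u; so |C_G(u)| ≥ |⟨u⟩| = 19.
By orbit–stabilizer, |C_G(u)| = |G| / |conj. class of u| = 57 / 3 = 19.
The 19 elements commuting with u are {e, u, u², u³, u⁴, u⁵, u⁶, u⁷, u⁸, u⁹, u¹⁰, u¹¹, u¹², u¹³, u¹⁴, u¹⁵, u¹⁶, u¹⁷, u¹⁸}.

Answer: {e, u, u², u³, u⁴, u⁵, u⁶, u⁷, u⁸, u⁹, u¹⁰, u¹¹, u¹², u¹³, u¹⁴, u¹⁵, u¹⁶, u¹⁷, u¹⁸}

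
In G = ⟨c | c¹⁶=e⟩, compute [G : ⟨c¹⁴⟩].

First find ord(c¹⁴) by computing successive powers:
  (c¹⁴)¹ = c¹⁴, (c¹⁴)² = c¹², (c¹⁴)³ = c¹⁰, (c¹⁴)⁴ = c⁸, (c¹⁴)⁵ = c⁶, (c¹⁴)⁶ = c⁴, (c¹⁴)⁷ = c², (c¹⁴)⁸ = e.
So |⟨c¹⁴⟩| = ord(c¹⁴) = 8. With |G| = 16, by Lagrange [G : ⟨c¹⁴⟩] = 16/8 = 2.

Answer: 2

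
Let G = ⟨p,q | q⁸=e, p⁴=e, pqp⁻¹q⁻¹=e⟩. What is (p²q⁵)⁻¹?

The order of (p²q⁵) is 8 (smallest k with (p²q⁵)ᵏ = e), so (p²q⁵)⁻¹ = (p²q⁵)⁷ = p²q³.
Check: (p²q⁵) · (p²q³) → (p²q⁵) · p² = q⁵;   (q⁵) · q³ = e, giving e as required.

Answer: p²q³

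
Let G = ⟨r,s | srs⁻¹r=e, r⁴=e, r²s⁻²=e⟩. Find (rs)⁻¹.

The order of (rs) is 4 (smallest k with (rs)ᵏ = e), so (rs)⁻¹ = (rs)³ = rs⁻¹.
Check: (rs) · (rs⁻¹) → (rs) · r = s;   s · s⁻¹ = e, giving e as required.

Answer: rs⁻¹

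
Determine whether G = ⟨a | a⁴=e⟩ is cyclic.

|G| = 4. The element a has order 4 (its powers give 4 distinct elements), so ⟨a⟩ = G and G is cyclic.

Answer: Yes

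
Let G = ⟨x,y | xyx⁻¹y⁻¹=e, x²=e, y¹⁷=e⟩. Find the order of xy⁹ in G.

Compute successive powers until reaching e:
  (xy⁹)¹ = xy⁹, (xy⁹)² = y, (xy⁹)³ = xy¹⁰, (xy⁹)⁴ = y², (xy⁹)⁵ = xy¹¹, (xy⁹)⁶ = y³, (xy⁹)⁷ = xy¹², (xy⁹)⁸ = y⁴, (xy⁹)⁹ = xy¹³, (xy⁹)¹⁰ = y⁵, (xy⁹)¹¹ = xy¹⁴, (xy⁹)¹² = y⁶, (xy⁹)¹³ = xy¹⁵, (xy⁹)¹⁴ = y⁷, (xy⁹)¹⁵ = xy¹⁶, (xy⁹)¹⁶ = y⁸, (xy⁹)¹⁷ = x, (xy⁹)¹⁸ = y⁹, (xy⁹)¹⁹ = xy, (xy⁹)²⁰ = y¹⁰, (xy⁹)²¹ = xy², (xy⁹)²² = y¹¹, (xy⁹)²³ = xy³, (xy⁹)²⁴ = y¹², (xy⁹)²⁵ = xy⁴, (xy⁹)²⁶ = y¹³, (xy⁹)²⁷ = xy⁵, (xy⁹)²⁸ = y¹⁴, (xy⁹)²⁹ = xy⁶, (xy⁹)³⁰ = y¹⁵, (xy⁹)³¹ = xy⁷, (xy⁹)³² = y¹⁶, (xy⁹)³³ = xy⁸, (xy⁹)³⁴ = e.
The smallest positive k with (xy⁹)ᵏ = e is 34.

Answer: 34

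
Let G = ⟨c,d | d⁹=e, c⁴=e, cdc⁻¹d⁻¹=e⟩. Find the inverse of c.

The order of c is 4 (smallest k with cᵏ = e), so c⁻¹ = c³ = c³.
Check: c · (c³) → c · c³ = e, giving e as required.

Answer: c³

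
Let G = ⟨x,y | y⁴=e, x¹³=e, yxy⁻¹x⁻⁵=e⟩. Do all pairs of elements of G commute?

x·y = xy but y·x = x⁵y, so x·y ≠ y·x and G is not abelian.

Answer: No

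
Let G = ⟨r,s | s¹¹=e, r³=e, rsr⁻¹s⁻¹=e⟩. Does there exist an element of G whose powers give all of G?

|G| = 33. The element rs has order 33 (its powers give 33 distinct elements), so ⟨rs⟩ = G and G is cyclic.

Answer: Yes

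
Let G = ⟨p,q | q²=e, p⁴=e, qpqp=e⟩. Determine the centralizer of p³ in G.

⟨p³⟩ ⊆ C_G(p³) since powers of p³ commute with p³; so |C_G(p³)| ≥ |⟨p³⟩| = 4.
By orbit–stabilizer, |C_G(p³)| = |G| / |conj. class of p³| = 8 / 2 = 4.
The 4 elements commuting with p³ are {e, p, p², p³}.

Answer: {e, p, p², p³}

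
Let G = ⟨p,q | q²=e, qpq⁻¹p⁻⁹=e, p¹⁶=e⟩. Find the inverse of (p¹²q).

The order of (p¹²q) is 4 (smallest k with (p¹²q)ᵏ = e), so (p¹²q)⁻¹ = (p¹²q)³ = p⁴q.
Check: (p¹²q) · (p⁴q) → (p¹²q) · p⁴ = q;   q · q = e, giving e as required.

Answer: p⁴q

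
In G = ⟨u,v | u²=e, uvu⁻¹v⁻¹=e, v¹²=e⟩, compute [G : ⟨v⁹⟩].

First find ord(v⁹) by computing successive powers:
  (v⁹)¹ = v⁹, (v⁹)² = v⁶, (v⁹)³ = v³, (v⁹)⁴ = e.
So |⟨v⁹⟩| = ord(v⁹) = 4. With |G| = 24, by Lagrange [G : ⟨v⁹⟩] = 24/4 = 6.

Answer: 6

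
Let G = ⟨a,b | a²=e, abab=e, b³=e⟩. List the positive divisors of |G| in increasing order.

|G| = 6 = 2 · 3. By Lagrange's theorem the order of any subgroup divides 6; the divisors of 6 are 1, 2, 3, 6.

Answer: 1, 2, 3, 6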